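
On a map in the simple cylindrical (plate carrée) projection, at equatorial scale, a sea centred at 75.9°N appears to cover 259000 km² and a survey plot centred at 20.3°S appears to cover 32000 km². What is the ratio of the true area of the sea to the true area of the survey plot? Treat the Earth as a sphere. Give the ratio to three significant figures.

On the plate carrée, areal scale = h·k = 1 × sec φ, so true area = apparent × cos φ.
True area of sea: 259000 × cos(75.9°) = 259000 × 0.2436 = 63100 km².
True area of survey plot: 32000 × cos(20.3°) = 32000 × 0.9379 = 30010 km².
Ratio = 63100 / 30010 ≈ 2.10.

2.10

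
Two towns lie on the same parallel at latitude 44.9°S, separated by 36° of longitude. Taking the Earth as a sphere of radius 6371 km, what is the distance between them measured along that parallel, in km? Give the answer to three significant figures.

Arc length along a parallel = R cos φ · Δλ (with Δλ in radians).
= 6371 × cos 44.9° × (36° × π/180) = 6371 × 0.7083 × 0.6283 ≈ 2840 km.

2840 km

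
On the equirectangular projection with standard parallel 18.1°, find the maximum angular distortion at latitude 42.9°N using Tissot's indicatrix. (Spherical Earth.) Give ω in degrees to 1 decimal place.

14.9°

In the equirectangular projection with standard parallel φ₀ = 18.1° (x = Rλ cos φ₀, y = Rφ), meridians are true-scale (h = 1) and the parallel scale is k = cos φ₀ / cos φ.
At 42.9°: h = 1.000, k = 1.298; principal scales a = 1.298, b = 1.000.
sin(ω/2) = (a − b)/(a + b) = 0.2976/2.298 = 0.1295, so ω = 2 arcsin(0.1295) ≈ 14.9°.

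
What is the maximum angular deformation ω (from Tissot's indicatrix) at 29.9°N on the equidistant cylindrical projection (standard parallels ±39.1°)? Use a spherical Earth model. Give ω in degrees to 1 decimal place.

The equidistant cylindrical projection with φ₀ = 39.1° has h = 1 (meridians true) and k = cos φ₀ / cos φ along parallels.
At 29.9°: h = 1.000, k = 0.8952; principal scales a = 1.000, b = 0.8952.
sin(ω/2) = (a − b)/(a + b) = 0.1048/1.895 = 0.05530, so ω = 2 arcsin(0.05530) ≈ 6.3°.

6.3°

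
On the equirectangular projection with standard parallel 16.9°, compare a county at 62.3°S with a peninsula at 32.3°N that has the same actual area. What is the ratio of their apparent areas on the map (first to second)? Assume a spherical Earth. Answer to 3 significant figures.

The equidistant cylindrical projection with φ₀ = 16.9° has h = 1 (meridians true) and k = cos φ₀ / cos φ along parallels.
Areal scale at 62.3°: h·k = 1.000 × 2.058 = 2.058.
Areal scale at 32.3°: h·k = 1.000 × 1.132 = 1.132.
Ratio = 2.058/1.132 ≈ 1.82.

1.82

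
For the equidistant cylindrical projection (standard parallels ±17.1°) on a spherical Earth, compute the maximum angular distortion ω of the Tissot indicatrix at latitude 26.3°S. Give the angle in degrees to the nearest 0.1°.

With standard parallel φ₀ = 17.1°, the equirectangular projection gives x = Rλ cos φ₀, y = Rφ, so h = 1 and k = cos 17.1° / cos φ.
At 26.3°: h = 1.000, k = 1.066; principal scales a = 1.066, b = 1.000.
sin(ω/2) = (a − b)/(a + b) = 0.06615/2.066 = 0.03202, so ω = 2 arcsin(0.03202) ≈ 3.7°.

3.7°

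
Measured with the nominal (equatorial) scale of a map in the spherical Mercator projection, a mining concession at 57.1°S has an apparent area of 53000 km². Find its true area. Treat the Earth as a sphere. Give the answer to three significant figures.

15600 km²

For Mercator, h = k = sec φ (a conformal cylindrical projection has a single point scale, 1/cos φ).
Areal scale = k² = sec²φ = 1/cos²(57.1°) = 1/0.5432² = 3.389.
True area = apparent / (areal scale) = 53000 / 3.389 ≈ 15600 km².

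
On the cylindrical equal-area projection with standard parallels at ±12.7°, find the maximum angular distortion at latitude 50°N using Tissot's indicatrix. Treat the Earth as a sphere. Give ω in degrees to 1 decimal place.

46.5°

Cylindrical equal-area (φ₀ = 12.7°): h = cos φ / cos 12.7° along meridians, k = cos 12.7° / cos φ along parallels; h·k = 1.
At 50°: h = 0.6589, k = 1.518; principal scales a = 1.518, b = 0.6589.
sin(ω/2) = (a − b)/(a + b) = 0.8588/2.177 = 0.3945, so ω = 2 arcsin(0.3945) ≈ 46.5°.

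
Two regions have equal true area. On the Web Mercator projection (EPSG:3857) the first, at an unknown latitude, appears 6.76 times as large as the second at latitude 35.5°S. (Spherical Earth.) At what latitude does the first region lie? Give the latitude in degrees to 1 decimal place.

71.8°

On Mercator, (apparent₁)/(apparent₂) = sec²φ₁ / sec²φ₂ when true areas are equal.
cos²φ₂ / cos²φ₁ = 6.76  ⇒  cos φ₁ = cos 35.5° / √6.76 = 0.8141/2.600 = 0.3131.
φ₁ = arccos(0.3131) ≈ 71.8°.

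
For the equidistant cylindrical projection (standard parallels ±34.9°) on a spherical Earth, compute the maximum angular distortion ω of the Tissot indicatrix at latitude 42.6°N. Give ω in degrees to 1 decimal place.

6.2°

With standard parallel φ₀ = 34.9°, the equirectangular projection gives x = Rλ cos φ₀, y = Rφ, so h = 1 and k = cos 34.9° / cos φ.
At 42.6°: h = 1.000, k = 1.114; principal scales a = 1.114, b = 1.000.
sin(ω/2) = (a − b)/(a + b) = 0.1142/2.114 = 0.05401, so ω = 2 arcsin(0.05401) ≈ 6.2°.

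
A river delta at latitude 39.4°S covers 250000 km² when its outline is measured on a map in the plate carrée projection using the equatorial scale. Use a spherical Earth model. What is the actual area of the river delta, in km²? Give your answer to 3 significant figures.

193000 km²

Plate carrée maps x = Rλ, y = Rφ. The meridian scale is h = 1 and the parallel scale is k = 1/cos φ = sec φ.
Areal scale = h·k = 1 × sec φ; at 39.4°, h = 1.000, k = 1.294, so h·k = 1.294.
True area = apparent / (areal scale) = 250000 / 1.294 ≈ 193000 km².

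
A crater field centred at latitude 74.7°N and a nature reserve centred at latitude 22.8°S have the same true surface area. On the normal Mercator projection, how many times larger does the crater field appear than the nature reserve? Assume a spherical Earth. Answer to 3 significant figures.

On Mercator, area is exaggerated by sec²φ = 1/cos²φ.
At 74.7°: sec²(74.7°) = 1/0.2639² = 14.36.
At 22.8°: sec²(22.8°) = 1/0.9219² = 1.177.
Ratio = 14.36/1.177 = cos²(22.8°)/cos²(74.7°) ≈ 12.2.

12.2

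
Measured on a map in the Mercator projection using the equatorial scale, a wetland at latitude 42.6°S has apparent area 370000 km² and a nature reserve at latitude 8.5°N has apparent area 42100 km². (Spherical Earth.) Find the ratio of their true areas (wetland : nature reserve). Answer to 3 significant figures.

4.87

Mercator's areal exaggeration is sec²φ; hence true area = (apparent area) · cos²φ.
True area of wetland: 370000 × cos²(42.6°) = 370000 × 0.5418 = 200500 km².
True area of nature reserve: 42100 × cos²(8.5°) = 42100 × 0.9782 = 41180 km².
Ratio = 200500 / 41180 ≈ 4.87.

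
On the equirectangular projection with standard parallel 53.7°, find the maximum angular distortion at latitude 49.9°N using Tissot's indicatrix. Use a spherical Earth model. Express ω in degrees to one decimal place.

4.8°

The equidistant cylindrical projection with φ₀ = 53.7° has h = 1 (meridians true) and k = cos φ₀ / cos φ along parallels.
At 49.9°: h = 1.000, k = 0.9191; principal scales a = 1.000, b = 0.9191.
sin(ω/2) = (a − b)/(a + b) = 0.08090/1.919 = 0.04216, so ω = 2 arcsin(0.04216) ≈ 4.8°.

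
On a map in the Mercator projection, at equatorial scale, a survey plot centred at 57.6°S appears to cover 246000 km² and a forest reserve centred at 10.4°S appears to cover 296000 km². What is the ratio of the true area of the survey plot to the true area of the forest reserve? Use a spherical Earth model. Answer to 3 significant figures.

On Mercator the areal scale is sec²φ, so true area = apparent × cos²φ.
True area of survey plot: 246000 × cos²(57.6°) = 246000 × 0.2871 = 70630 km².
True area of forest reserve: 296000 × cos²(10.4°) = 296000 × 0.9674 = 286400 km².
Ratio = 70630 / 286400 ≈ 0.247.

0.247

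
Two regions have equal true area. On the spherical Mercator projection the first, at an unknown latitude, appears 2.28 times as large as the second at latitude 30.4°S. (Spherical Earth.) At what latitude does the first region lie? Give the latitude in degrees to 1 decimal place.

55.2°

Mercator areal scale is sec²φ, so apparent-area ratio = sec²φ₁ / sec²φ₂ = cos²φ₂ / cos²φ₁.
cos²φ₂ / cos²φ₁ = 2.28  ⇒  cos φ₁ = cos 30.4° / √2.28 = 0.8625/1.510 = 0.5712.
φ₁ = arccos(0.5712) ≈ 55.2°.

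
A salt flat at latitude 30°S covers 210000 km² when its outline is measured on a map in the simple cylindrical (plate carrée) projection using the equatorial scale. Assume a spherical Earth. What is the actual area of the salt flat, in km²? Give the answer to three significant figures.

182000 km²

Plate carrée maps x = Rλ, y = Rφ. The meridian scale is h = 1 and the parallel scale is k = 1/cos φ = sec φ.
Areal scale = h·k = 1 × sec φ; at 30°, h = 1.000, k = 1.155, so h·k = 1.155.
True area = apparent / (areal scale) = 210000 / 1.155 ≈ 182000 km².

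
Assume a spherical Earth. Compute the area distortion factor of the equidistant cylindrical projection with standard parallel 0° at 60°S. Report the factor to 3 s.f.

For the equirectangular projection with φ₀ = 0 (plate carrée), h = 1 along meridians and k = sec φ along parallels.
Areal scale = h·k = 1 × sec φ; at 60°, h = 1.000, k = 2.000, so h·k = 2.000.

2.00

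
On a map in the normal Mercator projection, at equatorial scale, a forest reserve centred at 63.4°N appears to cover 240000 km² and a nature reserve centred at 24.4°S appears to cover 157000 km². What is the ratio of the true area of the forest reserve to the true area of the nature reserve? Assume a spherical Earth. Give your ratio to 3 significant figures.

Since Mercator area scale is 1/cos²φ, the true area equals the apparent area multiplied by cos²φ.
True area of forest reserve: 240000 × cos²(63.4°) = 240000 × 0.2005 = 48120 km².
True area of nature reserve: 157000 × cos²(24.4°) = 157000 × 0.8293 = 130200 km².
Ratio = 48120 / 130200 ≈ 0.370.

0.370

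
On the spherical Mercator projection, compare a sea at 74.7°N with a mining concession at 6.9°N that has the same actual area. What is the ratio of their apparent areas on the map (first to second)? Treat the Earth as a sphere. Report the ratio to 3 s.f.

14.2

Mercator is conformal with k = sec φ, so areal scale = k² = sec²φ.
At 74.7°: sec²(74.7°) = 1/0.2639² = 14.36.
At 6.9°: sec²(6.9°) = 1/0.9928² = 1.015.
Ratio = 14.36/1.015 = cos²(6.9°)/cos²(74.7°) ≈ 14.2.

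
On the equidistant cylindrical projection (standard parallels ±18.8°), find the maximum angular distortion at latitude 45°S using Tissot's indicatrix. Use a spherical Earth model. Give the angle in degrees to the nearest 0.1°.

16.7°

In the equirectangular projection with standard parallel φ₀ = 18.8° (x = Rλ cos φ₀, y = Rφ), meridians are true-scale (h = 1) and the parallel scale is k = cos φ₀ / cos φ.
At 45°: h = 1.000, k = 1.339; principal scales a = 1.339, b = 1.000.
sin(ω/2) = (a − b)/(a + b) = 0.3388/2.339 = 0.1448, so ω = 2 arcsin(0.1448) ≈ 16.7°.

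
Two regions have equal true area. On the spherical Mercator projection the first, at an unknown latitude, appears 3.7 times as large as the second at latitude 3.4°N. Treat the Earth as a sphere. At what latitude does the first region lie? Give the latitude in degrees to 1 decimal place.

For equal true areas on Mercator, apparent areas scale as sec²φ, so the ratio is cos²φ₂ / cos²φ₁.
cos²φ₂ / cos²φ₁ = 3.7  ⇒  cos φ₁ = cos 3.4° / √3.7 = 0.9982/1.924 = 0.5190.
φ₁ = arccos(0.5190) ≈ 58.7°.

58.7°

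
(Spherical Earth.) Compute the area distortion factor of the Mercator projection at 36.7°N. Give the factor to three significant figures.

For Mercator, h = k = sec φ (a conformal cylindrical projection has a single point scale, 1/cos φ).
Areal scale = k² = sec²φ = 1/cos²(36.7°) = 1/0.8018² = 1.556.

1.56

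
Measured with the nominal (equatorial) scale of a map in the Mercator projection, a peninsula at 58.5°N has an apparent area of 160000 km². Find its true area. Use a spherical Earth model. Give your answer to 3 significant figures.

43700 km²

For Mercator, h = k = sec φ (a conformal cylindrical projection has a single point scale, 1/cos φ).
Areal scale = k² = sec²φ = 1/cos²(58.5°) = 1/0.5225² = 3.663.
True area = apparent / (areal scale) = 160000 / 3.663 ≈ 43700 km².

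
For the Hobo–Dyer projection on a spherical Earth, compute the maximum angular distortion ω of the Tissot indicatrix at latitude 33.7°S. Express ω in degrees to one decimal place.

Hobo–Dyer is a cylindrical equal-area projection with standard parallels at ±37.5°. For cylindrical equal-area with standard parallel φ₀, h = cos φ / cos φ₀ and k = cos φ₀ / cos φ, so h·k = 1.
At 33.7°: h = 1.049, k = 0.9536; principal scales a = 1.049, b = 0.9536.
sin(ω/2) = (a − b)/(a + b) = 0.09505/2.002 = 0.04747, so ω = 2 arcsin(0.04747) ≈ 5.4°.

5.4°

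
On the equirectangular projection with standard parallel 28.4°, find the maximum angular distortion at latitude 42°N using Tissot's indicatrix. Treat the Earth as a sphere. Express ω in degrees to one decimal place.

9.7°

The equidistant cylindrical projection with φ₀ = 28.4° has h = 1 (meridians true) and k = cos φ₀ / cos φ along parallels.
At 42°: h = 1.000, k = 1.184; principal scales a = 1.184, b = 1.000.
sin(ω/2) = (a − b)/(a + b) = 0.1837/2.184 = 0.08412, so ω = 2 arcsin(0.08412) ≈ 9.7°.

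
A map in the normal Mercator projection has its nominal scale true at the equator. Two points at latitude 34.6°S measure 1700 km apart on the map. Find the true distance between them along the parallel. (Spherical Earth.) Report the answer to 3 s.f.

The Mercator projection is conformal; its linear scale factor is the same in every direction and equals sec φ = 1/cos φ.
Along the parallel at 34.6°, map distances are exaggerated by k = sec 34.6° = 1.215.
True distance = 1700 / 1.215 = 1700 × cos 34.6° ≈ 1400 km.

1400 km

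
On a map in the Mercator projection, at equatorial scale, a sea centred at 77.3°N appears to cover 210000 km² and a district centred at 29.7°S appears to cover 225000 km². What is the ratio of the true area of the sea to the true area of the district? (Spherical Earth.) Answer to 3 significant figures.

0.0598

On Mercator the areal scale is sec²φ, so true area = apparent × cos²φ.
True area of sea: 210000 × cos²(77.3°) = 210000 × 0.04833 = 10150 km².
True area of district: 225000 × cos²(29.7°) = 225000 × 0.7545 = 169800 km².
Ratio = 10150 / 169800 ≈ 0.0598.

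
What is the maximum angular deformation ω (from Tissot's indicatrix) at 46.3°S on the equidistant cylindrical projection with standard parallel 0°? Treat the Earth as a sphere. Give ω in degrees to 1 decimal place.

Plate carrée maps x = Rλ, y = Rφ. The meridian scale is h = 1 and the parallel scale is k = 1/cos φ = sec φ.
At 46.3°: h = 1.000, k = 1.447; principal scales a = 1.447, b = 1.000.
sin(ω/2) = (a − b)/(a + b) = 0.4474/2.447 = 0.1828, so ω = 2 arcsin(0.1828) ≈ 21.1°.

21.1°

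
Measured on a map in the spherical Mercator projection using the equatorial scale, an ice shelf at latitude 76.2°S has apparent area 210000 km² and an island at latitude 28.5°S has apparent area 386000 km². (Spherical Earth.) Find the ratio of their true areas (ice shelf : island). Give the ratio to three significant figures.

Since Mercator area scale is 1/cos²φ, the true area equals the apparent area multiplied by cos²φ.
True area of ice shelf: 210000 × cos²(76.2°) = 210000 × 0.05690 = 11950 km².
True area of island: 386000 × cos²(28.5°) = 386000 × 0.7723 = 298100 km².
Ratio = 11950 / 298100 ≈ 0.0401.

0.0401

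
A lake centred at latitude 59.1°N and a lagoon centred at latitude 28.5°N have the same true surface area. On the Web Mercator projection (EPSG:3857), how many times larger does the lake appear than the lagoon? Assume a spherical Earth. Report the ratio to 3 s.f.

On Mercator, area is exaggerated by sec²φ = 1/cos²φ.
At 59.1°: sec²(59.1°) = 1/0.5135² = 3.792.
At 28.5°: sec²(28.5°) = 1/0.8788² = 1.295.
Ratio = 3.792/1.295 = cos²(28.5°)/cos²(59.1°) ≈ 2.93.

2.93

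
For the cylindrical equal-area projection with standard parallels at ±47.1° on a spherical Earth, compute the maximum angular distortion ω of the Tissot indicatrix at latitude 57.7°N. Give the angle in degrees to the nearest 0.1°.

A cylindrical equal-area projection with standard parallel φ₀ has meridian scale h = cos φ / cos φ₀ and parallel scale k = cos φ₀ / cos φ (so areas are preserved, h·k = 1).
At 57.7°: h = 0.7850, k = 1.274; principal scales a = 1.274, b = 0.7850.
sin(ω/2) = (a − b)/(a + b) = 0.4889/2.059 = 0.2375, so ω = 2 arcsin(0.2375) ≈ 27.5°.

27.5°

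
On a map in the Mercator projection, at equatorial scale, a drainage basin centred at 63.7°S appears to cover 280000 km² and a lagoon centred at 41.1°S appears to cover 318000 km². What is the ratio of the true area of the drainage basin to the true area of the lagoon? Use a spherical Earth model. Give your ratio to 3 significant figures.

0.304

Mercator's areal exaggeration is sec²φ; hence true area = (apparent area) · cos²φ.
True area of drainage basin: 280000 × cos²(63.7°) = 280000 × 0.1963 = 54970 km².
True area of lagoon: 318000 × cos²(41.1°) = 318000 × 0.5679 = 180600 km².
Ratio = 54970 / 180600 ≈ 0.304.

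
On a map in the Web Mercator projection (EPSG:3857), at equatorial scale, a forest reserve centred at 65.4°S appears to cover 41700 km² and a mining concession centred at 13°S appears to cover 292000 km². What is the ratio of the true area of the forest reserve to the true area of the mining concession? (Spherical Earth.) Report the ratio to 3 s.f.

0.0261

Since Mercator area scale is 1/cos²φ, the true area equals the apparent area multiplied by cos²φ.
True area of forest reserve: 41700 × cos²(65.4°) = 41700 × 0.1733 = 7226 km².
True area of mining concession: 292000 × cos²(13°) = 292000 × 0.9494 = 277200 km².
Ratio = 7226 / 277200 ≈ 0.0261.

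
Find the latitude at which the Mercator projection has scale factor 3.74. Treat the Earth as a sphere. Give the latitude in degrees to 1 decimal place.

Mercator scale is k = sec φ = 1/cos φ.
1/cos φ = 3.74  ⇒  cos φ = 0.2674  ⇒  φ = arccos(0.2674) ≈ 74.5°.

74.5°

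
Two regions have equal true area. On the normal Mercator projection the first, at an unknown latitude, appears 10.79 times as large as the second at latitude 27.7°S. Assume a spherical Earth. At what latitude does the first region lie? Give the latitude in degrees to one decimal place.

On Mercator, (apparent₁)/(apparent₂) = sec²φ₁ / sec²φ₂ when true areas are equal.
cos²φ₂ / cos²φ₁ = 10.79  ⇒  cos φ₁ = cos 27.7° / √10.79 = 0.8854/3.285 = 0.2695.
φ₁ = arccos(0.2695) ≈ 74.4°.

74.4°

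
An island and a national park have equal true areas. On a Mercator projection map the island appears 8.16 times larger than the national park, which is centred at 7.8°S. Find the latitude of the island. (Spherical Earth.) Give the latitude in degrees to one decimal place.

69.7°

On Mercator, (apparent₁)/(apparent₂) = sec²φ₁ / sec²φ₂ when true areas are equal.
cos²φ₂ / cos²φ₁ = 8.16  ⇒  cos φ₁ = cos 7.8° / √8.16 = 0.9907/2.857 = 0.3468.
φ₁ = arccos(0.3468) ≈ 69.7°.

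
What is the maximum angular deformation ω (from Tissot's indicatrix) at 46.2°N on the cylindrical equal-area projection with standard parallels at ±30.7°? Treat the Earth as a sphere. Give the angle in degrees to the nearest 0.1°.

24.7°

Cylindrical equal-area (φ₀ = 30.7°): h = cos φ / cos 30.7° along meridians, k = cos 30.7° / cos φ along parallels; h·k = 1.
At 46.2°: h = 0.8050, k = 1.242; principal scales a = 1.242, b = 0.8050.
sin(ω/2) = (a − b)/(a + b) = 0.4373/2.047 = 0.2136, so ω = 2 arcsin(0.2136) ≈ 24.7°.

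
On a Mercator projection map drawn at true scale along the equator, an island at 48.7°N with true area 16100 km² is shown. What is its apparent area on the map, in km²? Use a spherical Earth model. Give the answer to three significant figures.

37000 km²

The Mercator projection is conformal; its linear scale factor is the same in every direction and equals sec φ = 1/cos φ.
Areal scale = k² = sec²φ = 1/cos²(48.7°) = 1/0.6600² = 2.296.
Apparent area = 16100 × 2.296 ≈ 37000 km².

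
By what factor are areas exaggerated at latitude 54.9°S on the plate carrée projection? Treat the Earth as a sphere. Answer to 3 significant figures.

In the plate carrée (x = Rλ, y = Rφ), meridians are true-scale (h = 1) and parallels are stretched by k = sec φ.
Areal scale = h·k = 1 × sec φ; at 54.9°, h = 1.000, k = 1.739, so h·k = 1.739.

1.74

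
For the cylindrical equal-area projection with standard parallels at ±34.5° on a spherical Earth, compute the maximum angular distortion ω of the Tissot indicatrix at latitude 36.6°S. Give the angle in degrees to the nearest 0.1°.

3.0°

A cylindrical equal-area projection with standard parallel φ₀ has meridian scale h = cos φ / cos φ₀ and parallel scale k = cos φ₀ / cos φ (so areas are preserved, h·k = 1).
At 36.6°: h = 0.9741, k = 1.027; principal scales a = 1.027, b = 0.9741.
sin(ω/2) = (a − b)/(a + b) = 0.05240/2.001 = 0.02619, so ω = 2 arcsin(0.02619) ≈ 3.0°.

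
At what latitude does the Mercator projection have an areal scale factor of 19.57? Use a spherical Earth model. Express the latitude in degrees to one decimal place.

76.9°

Mercator areal scale is sec²φ.
sec²φ = 19.57  ⇒  cos²φ = 0.05110  ⇒  cos φ = 0.2261.
φ = arccos(0.2261) ≈ 76.9°.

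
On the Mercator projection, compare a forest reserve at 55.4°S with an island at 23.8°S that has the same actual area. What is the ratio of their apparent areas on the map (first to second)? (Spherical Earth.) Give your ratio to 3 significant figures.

2.60

Mercator areal scale is sec²φ.
At 55.4°: sec²(55.4°) = 1/0.5678² = 3.101.
At 23.8°: sec²(23.8°) = 1/0.9150² = 1.195.
Ratio = 3.101/1.195 = cos²(23.8°)/cos²(55.4°) ≈ 2.60.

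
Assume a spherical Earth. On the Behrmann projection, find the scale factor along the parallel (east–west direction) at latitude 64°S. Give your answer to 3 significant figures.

1.98

The Behrmann projection is cylindrical equal-area with φ₀ = 30°. Cylindrical equal-area (φ₀ = 30°): h = cos φ / cos 30° along meridians, k = cos 30° / cos φ along parallels; h·k = 1.
k = cos 30° / cos 64° = 0.8660/0.4384 = 1.976.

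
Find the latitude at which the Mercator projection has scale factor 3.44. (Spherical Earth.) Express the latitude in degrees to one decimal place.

73.1°

Mercator scale is k = sec φ = 1/cos φ.
1/cos φ = 3.44  ⇒  cos φ = 0.2907  ⇒  φ = arccos(0.2907) ≈ 73.1°.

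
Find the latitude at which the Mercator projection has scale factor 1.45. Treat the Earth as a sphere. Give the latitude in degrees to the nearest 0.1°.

46.4°

Mercator scale is k = sec φ = 1/cos φ.
1/cos φ = 1.45  ⇒  cos φ = 0.6897  ⇒  φ = arccos(0.6897) ≈ 46.4°.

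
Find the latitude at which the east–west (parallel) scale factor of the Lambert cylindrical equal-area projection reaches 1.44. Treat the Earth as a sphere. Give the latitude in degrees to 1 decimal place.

The Lambert cylindrical equal-area projection is the cylindrical equal-area projection with its standard parallel at the equator (φ₀ = 0). For cylindrical equal-area with standard parallel φ₀, h = cos φ / cos φ₀ and k = cos φ₀ / cos φ, so h·k = 1.
k = cos φ₀ / cos φ = 1.44  ⇒  cos φ = cos 0° / 1.44 = 0.6944.
φ = arccos(0.6944) ≈ 46.0°.

46.0°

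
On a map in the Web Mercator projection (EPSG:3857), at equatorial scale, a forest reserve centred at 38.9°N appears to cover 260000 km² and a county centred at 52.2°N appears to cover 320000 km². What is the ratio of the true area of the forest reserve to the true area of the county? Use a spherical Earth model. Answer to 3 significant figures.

1.31

On Mercator the areal scale is sec²φ, so true area = apparent × cos²φ.
True area of forest reserve: 260000 × cos²(38.9°) = 260000 × 0.6057 = 157500 km².
True area of county: 320000 × cos²(52.2°) = 320000 × 0.3757 = 120200 km².
Ratio = 157500 / 120200 ≈ 1.31.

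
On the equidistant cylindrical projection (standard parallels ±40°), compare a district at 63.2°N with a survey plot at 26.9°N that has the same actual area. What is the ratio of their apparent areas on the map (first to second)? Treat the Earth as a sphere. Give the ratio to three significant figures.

1.98

With standard parallel φ₀ = 40°, the equirectangular projection gives x = Rλ cos φ₀, y = Rφ, so h = 1 and k = cos 40° / cos φ.
Areal scale at 63.2°: h·k = 1.000 × 1.699 = 1.699.
Areal scale at 26.9°: h·k = 1.000 × 0.8590 = 0.8590.
Ratio = 1.699/0.8590 ≈ 1.98.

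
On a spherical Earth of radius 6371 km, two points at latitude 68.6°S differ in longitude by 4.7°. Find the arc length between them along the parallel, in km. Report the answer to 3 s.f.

191 km

Arc length along a parallel = R cos φ · Δλ (with Δλ in radians).
= 6371 × cos 68.6° × (4.7° × π/180) = 6371 × 0.3649 × 0.08203 ≈ 191 km.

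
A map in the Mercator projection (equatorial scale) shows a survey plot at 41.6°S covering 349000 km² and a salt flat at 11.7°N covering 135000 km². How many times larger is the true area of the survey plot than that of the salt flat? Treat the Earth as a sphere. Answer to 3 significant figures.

Since Mercator area scale is 1/cos²φ, the true area equals the apparent area multiplied by cos²φ.
True area of survey plot: 349000 × cos²(41.6°) = 349000 × 0.5592 = 195200 km².
True area of salt flat: 135000 × cos²(11.7°) = 135000 × 0.9589 = 129400 km².
Ratio = 195200 / 129400 ≈ 1.51.

1.51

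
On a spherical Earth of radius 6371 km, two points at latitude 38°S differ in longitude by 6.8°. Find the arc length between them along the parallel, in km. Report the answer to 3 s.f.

Arc length along a parallel = R cos φ · Δλ (with Δλ in radians).
= 6371 × cos 38° × (6.8° × π/180) = 6371 × 0.7880 × 0.1187 ≈ 596 km.

596 km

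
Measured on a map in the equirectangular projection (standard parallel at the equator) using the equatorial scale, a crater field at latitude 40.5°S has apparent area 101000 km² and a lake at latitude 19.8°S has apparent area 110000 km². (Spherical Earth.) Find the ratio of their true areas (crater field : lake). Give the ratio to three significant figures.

0.742

Plate carrée has h = 1 and k = sec φ, giving areal scale sec φ; true area = (apparent area) · cos φ.
True area of crater field: 101000 × cos(40.5°) = 101000 × 0.7604 = 76800 km².
True area of lake: 110000 × cos(19.8°) = 110000 × 0.9409 = 103500 km².
Ratio = 76800 / 103500 ≈ 0.742.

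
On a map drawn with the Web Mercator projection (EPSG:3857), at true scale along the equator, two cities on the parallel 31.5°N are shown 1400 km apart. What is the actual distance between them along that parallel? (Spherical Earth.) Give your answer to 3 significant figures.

1190 km

Mercator is conformal, so the point scale is isotropic: h = k = sec φ = 1/cos φ.
Along the parallel at 31.5°, map distances are exaggerated by k = sec 31.5° = 1.173.
True distance = 1400 / 1.173 = 1400 × cos 31.5° ≈ 1190 km.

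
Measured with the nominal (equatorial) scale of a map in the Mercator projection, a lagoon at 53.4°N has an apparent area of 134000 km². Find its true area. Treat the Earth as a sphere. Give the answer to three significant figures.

For Mercator, h = k = sec φ (a conformal cylindrical projection has a single point scale, 1/cos φ).
Areal scale = k² = sec²φ = 1/cos²(53.4°) = 1/0.5962² = 2.813.
True area = apparent / (areal scale) = 134000 / 2.813 ≈ 47600 km².

47600 km²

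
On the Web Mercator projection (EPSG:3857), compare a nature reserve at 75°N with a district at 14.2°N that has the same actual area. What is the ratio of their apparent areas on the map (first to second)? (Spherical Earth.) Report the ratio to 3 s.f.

14.0

Mercator areal scale is sec²φ.
At 75°: sec²(75°) = 1/0.2588² = 14.93.
At 14.2°: sec²(14.2°) = 1/0.9694² = 1.064.
Ratio = 14.93/1.064 = cos²(14.2°)/cos²(75°) ≈ 14.0.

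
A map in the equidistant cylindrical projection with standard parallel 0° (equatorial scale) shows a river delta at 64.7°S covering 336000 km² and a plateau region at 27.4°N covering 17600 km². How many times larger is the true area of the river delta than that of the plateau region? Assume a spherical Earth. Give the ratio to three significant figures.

On the plate carrée, areal scale = h·k = 1 × sec φ, so true area = apparent × cos φ.
True area of river delta: 336000 × cos(64.7°) = 336000 × 0.4274 = 143600 km².
True area of plateau region: 17600 × cos(27.4°) = 17600 × 0.8878 = 15630 km².
Ratio = 143600 / 15630 ≈ 9.19.

9.19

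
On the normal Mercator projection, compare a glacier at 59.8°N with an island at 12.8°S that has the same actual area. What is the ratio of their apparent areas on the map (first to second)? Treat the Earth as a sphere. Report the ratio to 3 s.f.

3.76

Mercator is conformal with k = sec φ, so areal scale = k² = sec²φ.
At 59.8°: sec²(59.8°) = 1/0.5030² = 3.952.
At 12.8°: sec²(12.8°) = 1/0.9751² = 1.052.
Ratio = 3.952/1.052 = cos²(12.8°)/cos²(59.8°) ≈ 3.76.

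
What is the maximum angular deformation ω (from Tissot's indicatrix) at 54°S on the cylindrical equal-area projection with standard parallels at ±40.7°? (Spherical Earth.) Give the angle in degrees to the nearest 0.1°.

For cylindrical equal-area with standard parallel φ₀, h = cos φ / cos φ₀ and k = cos φ₀ / cos φ, so h·k = 1.
At 54°: h = 0.7753, k = 1.290; principal scales a = 1.290, b = 0.7753.
sin(ω/2) = (a − b)/(a + b) = 0.5145/2.065 = 0.2491, so ω = 2 arcsin(0.2491) ≈ 28.9°.

28.9°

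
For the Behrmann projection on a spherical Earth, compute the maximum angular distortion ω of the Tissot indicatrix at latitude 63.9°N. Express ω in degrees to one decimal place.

The Behrmann projection is cylindrical equal-area with φ₀ = 30°. Cylindrical equal-area (φ₀ = 30°): h = cos φ / cos 30° along meridians, k = cos 30° / cos φ along parallels; h·k = 1.
At 63.9°: h = 0.5080, k = 1.969; principal scales a = 1.969, b = 0.5080.
sin(ω/2) = (a − b)/(a + b) = 1.461/2.477 = 0.5897, so ω = 2 arcsin(0.5897) ≈ 72.3°.

72.3°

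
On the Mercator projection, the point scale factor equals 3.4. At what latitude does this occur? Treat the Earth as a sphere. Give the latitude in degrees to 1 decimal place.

72.9°

Mercator scale is k = sec φ = 1/cos φ.
1/cos φ = 3.4  ⇒  cos φ = 0.2941  ⇒  φ = arccos(0.2941) ≈ 72.9°.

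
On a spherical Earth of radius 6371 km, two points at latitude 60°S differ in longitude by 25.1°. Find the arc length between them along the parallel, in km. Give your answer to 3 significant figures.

1400 km

Arc length along a parallel = R cos φ · Δλ (with Δλ in radians).
= 6371 × cos 60° × (25.1° × π/180) = 6371 × 0.5000 × 0.4381 ≈ 1400 km.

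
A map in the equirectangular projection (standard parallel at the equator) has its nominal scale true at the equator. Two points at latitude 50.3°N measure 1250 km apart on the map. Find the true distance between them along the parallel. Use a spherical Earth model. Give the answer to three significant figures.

For the equirectangular projection with φ₀ = 0 (plate carrée), h = 1 along meridians and k = sec φ along parallels.
Along the parallel at 50.3°, map distances are exaggerated by k = sec 50.3° = 1.566.
True distance = 1250 / 1.566 = 1250 × cos 50.3° ≈ 798 km.

798 km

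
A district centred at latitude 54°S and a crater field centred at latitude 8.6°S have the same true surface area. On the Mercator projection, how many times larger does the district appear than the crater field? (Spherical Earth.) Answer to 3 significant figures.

2.83

On Mercator, area is exaggerated by sec²φ = 1/cos²φ.
At 54°: sec²(54°) = 1/0.5878² = 2.894.
At 8.6°: sec²(8.6°) = 1/0.9888² = 1.023.
Ratio = 2.894/1.023 = cos²(8.6°)/cos²(54°) ≈ 2.83.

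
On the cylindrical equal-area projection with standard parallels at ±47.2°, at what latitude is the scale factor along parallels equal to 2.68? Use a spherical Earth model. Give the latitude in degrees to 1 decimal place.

For cylindrical equal-area with standard parallel φ₀, h = cos φ / cos φ₀ and k = cos φ₀ / cos φ, so h·k = 1.
k = cos φ₀ / cos φ = 2.68  ⇒  cos φ = cos 47.2° / 2.68 = 0.2535.
φ = arccos(0.2535) ≈ 75.3°.

75.3°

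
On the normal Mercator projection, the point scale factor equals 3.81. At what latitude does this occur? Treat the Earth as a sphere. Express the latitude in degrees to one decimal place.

Mercator scale is k = sec φ = 1/cos φ.
1/cos φ = 3.81  ⇒  cos φ = 0.2625  ⇒  φ = arccos(0.2625) ≈ 74.8°.

74.8°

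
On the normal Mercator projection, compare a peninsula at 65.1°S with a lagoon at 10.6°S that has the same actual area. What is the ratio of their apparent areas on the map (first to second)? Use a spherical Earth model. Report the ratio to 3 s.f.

Mercator is conformal with k = sec φ, so areal scale = k² = sec²φ.
At 65.1°: sec²(65.1°) = 1/0.4210² = 5.641.
At 10.6°: sec²(10.6°) = 1/0.9829² = 1.035.
Ratio = 5.641/1.035 = cos²(10.6°)/cos²(65.1°) ≈ 5.45.

5.45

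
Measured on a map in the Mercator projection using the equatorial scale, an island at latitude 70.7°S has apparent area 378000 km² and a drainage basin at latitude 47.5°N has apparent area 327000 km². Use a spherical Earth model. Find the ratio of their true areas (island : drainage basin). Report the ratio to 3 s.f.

0.277

Mercator's areal exaggeration is sec²φ; hence true area = (apparent area) · cos²φ.
True area of island: 378000 × cos²(70.7°) = 378000 × 0.1092 = 41290 km².
True area of drainage basin: 327000 × cos²(47.5°) = 327000 × 0.4564 = 149300 km².
Ratio = 41290 / 149300 ≈ 0.277.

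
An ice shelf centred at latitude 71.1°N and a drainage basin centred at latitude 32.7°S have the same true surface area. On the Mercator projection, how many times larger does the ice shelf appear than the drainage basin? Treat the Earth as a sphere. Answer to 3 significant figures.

Mercator is conformal with k = sec φ, so areal scale = k² = sec²φ.
At 71.1°: sec²(71.1°) = 1/0.3239² = 9.531.
At 32.7°: sec²(32.7°) = 1/0.8415² = 1.412.
Ratio = 9.531/1.412 = cos²(32.7°)/cos²(71.1°) ≈ 6.75.

6.75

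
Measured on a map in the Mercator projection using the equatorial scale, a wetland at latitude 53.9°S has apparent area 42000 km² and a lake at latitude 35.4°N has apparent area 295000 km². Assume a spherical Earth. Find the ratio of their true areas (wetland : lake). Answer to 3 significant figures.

0.0744

Since Mercator area scale is 1/cos²φ, the true area equals the apparent area multiplied by cos²φ.
True area of wetland: 42000 × cos²(53.9°) = 42000 × 0.3472 = 14580 km².
True area of lake: 295000 × cos²(35.4°) = 295000 × 0.6644 = 196000 km².
Ratio = 14580 / 196000 ≈ 0.0744.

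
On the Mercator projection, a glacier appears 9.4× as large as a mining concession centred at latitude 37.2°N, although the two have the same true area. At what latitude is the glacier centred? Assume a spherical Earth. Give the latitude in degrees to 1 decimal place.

74.9°

For equal true areas on Mercator, apparent areas scale as sec²φ, so the ratio is cos²φ₂ / cos²φ₁.
cos²φ₂ / cos²φ₁ = 9.4  ⇒  cos φ₁ = cos 37.2° / √9.4 = 0.7965/3.066 = 0.2598.
φ₁ = arccos(0.2598) ≈ 74.9°.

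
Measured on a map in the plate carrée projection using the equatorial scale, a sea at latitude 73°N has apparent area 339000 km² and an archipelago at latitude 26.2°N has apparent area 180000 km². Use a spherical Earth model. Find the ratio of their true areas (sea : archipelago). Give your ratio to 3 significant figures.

0.614

On the plate carrée, areal scale = h·k = 1 × sec φ, so true area = apparent × cos φ.
True area of sea: 339000 × cos(73°) = 339000 × 0.2924 = 99110 km².
True area of archipelago: 180000 × cos(26.2°) = 180000 × 0.8973 = 161500 km².
Ratio = 99110 / 161500 ≈ 0.614.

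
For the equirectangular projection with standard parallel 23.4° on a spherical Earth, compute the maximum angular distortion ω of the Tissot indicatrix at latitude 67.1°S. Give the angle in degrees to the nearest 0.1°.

47.7°

With standard parallel φ₀ = 23.4°, the equirectangular projection gives x = Rλ cos φ₀, y = Rφ, so h = 1 and k = cos 23.4° / cos φ.
At 67.1°: h = 1.000, k = 2.359; principal scales a = 2.359, b = 1.000.
sin(ω/2) = (a − b)/(a + b) = 1.359/3.359 = 0.4045, so ω = 2 arcsin(0.4045) ≈ 47.7°.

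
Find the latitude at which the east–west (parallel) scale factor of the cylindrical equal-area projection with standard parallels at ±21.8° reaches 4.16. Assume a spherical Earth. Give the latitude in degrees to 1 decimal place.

77.1°

Cylindrical equal-area (φ₀ = 21.8°): h = cos φ / cos 21.8° along meridians, k = cos 21.8° / cos φ along parallels; h·k = 1.
k = cos φ₀ / cos φ = 4.16  ⇒  cos φ = cos 21.8° / 4.16 = 0.2232.
φ = arccos(0.2232) ≈ 77.1°.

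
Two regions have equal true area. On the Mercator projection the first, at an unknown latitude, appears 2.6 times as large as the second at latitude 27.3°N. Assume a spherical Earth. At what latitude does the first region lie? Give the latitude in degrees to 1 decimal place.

56.6°

On Mercator, (apparent₁)/(apparent₂) = sec²φ₁ / sec²φ₂ when true areas are equal.
cos²φ₂ / cos²φ₁ = 2.6  ⇒  cos φ₁ = cos 27.3° / √2.6 = 0.8886/1.612 = 0.5511.
φ₁ = arccos(0.5511) ≈ 56.6°.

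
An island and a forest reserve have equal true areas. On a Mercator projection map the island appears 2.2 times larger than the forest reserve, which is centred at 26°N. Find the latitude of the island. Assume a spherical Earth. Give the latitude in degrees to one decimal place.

On Mercator, (apparent₁)/(apparent₂) = sec²φ₁ / sec²φ₂ when true areas are equal.
cos²φ₂ / cos²φ₁ = 2.2  ⇒  cos φ₁ = cos 26° / √2.2 = 0.8988/1.483 = 0.6060.
φ₁ = arccos(0.6060) ≈ 52.7°.

52.7°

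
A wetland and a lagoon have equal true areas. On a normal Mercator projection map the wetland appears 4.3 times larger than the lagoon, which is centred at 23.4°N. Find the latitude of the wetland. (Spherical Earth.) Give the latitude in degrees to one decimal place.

Mercator areal scale is sec²φ, so apparent-area ratio = sec²φ₁ / sec²φ₂ = cos²φ₂ / cos²φ₁.
cos²φ₂ / cos²φ₁ = 4.3  ⇒  cos φ₁ = cos 23.4° / √4.3 = 0.9178/2.074 = 0.4426.
φ₁ = arccos(0.4426) ≈ 63.7°.

63.7°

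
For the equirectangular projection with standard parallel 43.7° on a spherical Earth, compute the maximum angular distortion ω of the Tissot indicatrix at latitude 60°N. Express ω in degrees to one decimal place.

With standard parallel φ₀ = 43.7°, the equirectangular projection gives x = Rλ cos φ₀, y = Rφ, so h = 1 and k = cos 43.7° / cos φ.
At 60°: h = 1.000, k = 1.446; principal scales a = 1.446, b = 1.000.
sin(ω/2) = (a − b)/(a + b) = 0.4459/2.446 = 0.1823, so ω = 2 arcsin(0.1823) ≈ 21.0°.

21.0°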